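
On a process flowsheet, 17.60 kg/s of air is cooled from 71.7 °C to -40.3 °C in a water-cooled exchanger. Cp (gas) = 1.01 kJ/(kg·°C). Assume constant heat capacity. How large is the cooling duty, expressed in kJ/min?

Q = ṁ·Cp·ΔT = 17.60 × 1.01 × (-40.3 − 71.7) = -1990.9 kJ/s
Cooling duty = 119450 kJ/min

Q_c = 119000 kJ/min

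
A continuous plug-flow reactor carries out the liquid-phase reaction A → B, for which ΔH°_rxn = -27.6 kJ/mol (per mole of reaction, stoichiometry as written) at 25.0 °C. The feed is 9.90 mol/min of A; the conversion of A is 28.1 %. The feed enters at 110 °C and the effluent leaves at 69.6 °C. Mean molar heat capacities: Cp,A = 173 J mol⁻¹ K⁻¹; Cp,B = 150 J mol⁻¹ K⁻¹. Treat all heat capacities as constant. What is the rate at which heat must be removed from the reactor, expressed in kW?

Extent of reaction ξ = 0.281 × 9.90 = 2.7819 mol/min
Reaction term: ξ·ΔH°_rxn = 2.7819 × -27.6 = -76.78 kJ/min
Sensible, feed 110→25 °C: -145.58 kJ/min
Outlet flows (mol/min): A 7.1181, B 2.7819
Sensible, products 25→69.6 °C: 73.533 kJ/min
Q = ΔH = -148.83 kJ/min = -2.4805 kW
Heat removed = 2.4805 kW

Q_out = 2.48 kW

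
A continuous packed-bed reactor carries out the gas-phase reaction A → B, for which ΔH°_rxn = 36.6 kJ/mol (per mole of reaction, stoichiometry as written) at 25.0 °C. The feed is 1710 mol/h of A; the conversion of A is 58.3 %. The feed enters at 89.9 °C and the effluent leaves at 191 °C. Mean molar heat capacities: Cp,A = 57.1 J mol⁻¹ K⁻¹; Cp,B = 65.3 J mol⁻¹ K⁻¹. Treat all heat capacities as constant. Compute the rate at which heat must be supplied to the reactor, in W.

Q_in = 13300 W

Extent of reaction ξ = 0.583 × 1710 = 996.93 mol/h
Reaction term: ξ·ΔH°_rxn = 996.93 × 36.6 = 36488 kJ/h
Sensible, feed 89.9→25 °C: -6336.9 kJ/h
Outlet flows (mol/h): A 713.07, B 996.93
Sensible, products 25→191 °C: 17565 kJ/h
Q = ΔH = 47716 kJ/h = 13.254 kW
Heat supplied = 13254 W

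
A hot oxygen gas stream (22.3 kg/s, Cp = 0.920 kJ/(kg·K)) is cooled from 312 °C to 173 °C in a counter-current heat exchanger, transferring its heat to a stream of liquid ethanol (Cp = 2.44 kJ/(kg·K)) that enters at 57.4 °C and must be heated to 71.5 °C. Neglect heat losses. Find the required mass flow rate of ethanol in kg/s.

Heat released by hot stream: Q = 22.3 × 0.920 × (312 − 173) = 2851.7 kJ/s
Energy balance on cold side (adiabatic exchanger): Q = ṁ_c·Cp_c·(T_c,out − T_c,in)
ṁ_c = 2851.7 / [2.44 × (71.5 − 57.4)] = 82.889 kg/s

ṁ_c = 82.9 kg/s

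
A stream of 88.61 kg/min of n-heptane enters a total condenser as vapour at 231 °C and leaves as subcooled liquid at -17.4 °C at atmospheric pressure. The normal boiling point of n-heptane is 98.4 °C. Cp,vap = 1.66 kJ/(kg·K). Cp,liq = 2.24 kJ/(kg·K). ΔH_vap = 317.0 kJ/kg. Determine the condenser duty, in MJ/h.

Q_c = 4230 MJ/h

vapour 231→98.4 °C: -220.12 kJ/kg
condensation at 98.4 °C: -317 kJ/kg
liquid 98.4→-17.4 °C: -259.39 kJ/kg
Δh = -220.12 + -317 + -259.39 = -796.51 kJ/kg
Q = ṁ·Δh = 88.61 kg/min × -796.51 kJ/kg = -70579 kJ/min
|Q| = 1176.3 kW = 4234.7 MJ/h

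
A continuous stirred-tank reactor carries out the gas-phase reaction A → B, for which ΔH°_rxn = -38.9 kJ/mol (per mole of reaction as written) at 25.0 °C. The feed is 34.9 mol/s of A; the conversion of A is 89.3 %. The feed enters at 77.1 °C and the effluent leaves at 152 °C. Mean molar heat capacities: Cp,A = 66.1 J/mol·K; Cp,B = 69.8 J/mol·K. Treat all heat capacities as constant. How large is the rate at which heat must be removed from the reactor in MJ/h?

Extent of reaction ξ = 0.893 × 34.9 = 31.166 mol/s
Reaction term: ξ·ΔH°_rxn = 31.166 × -38.9 = -1212.3 kJ/s
Sensible, feed 77.1→25 °C: -120.19 kJ/s
Outlet flows (mol/s): A 3.7343, B 31.166
Sensible, products 25→152 °C: 307.62 kJ/s
Q = ΔH = -1024.9 kJ/s = -1024.9 kW
Heat removed = 3689.7 MJ/h

Q_out = 3690 MJ/h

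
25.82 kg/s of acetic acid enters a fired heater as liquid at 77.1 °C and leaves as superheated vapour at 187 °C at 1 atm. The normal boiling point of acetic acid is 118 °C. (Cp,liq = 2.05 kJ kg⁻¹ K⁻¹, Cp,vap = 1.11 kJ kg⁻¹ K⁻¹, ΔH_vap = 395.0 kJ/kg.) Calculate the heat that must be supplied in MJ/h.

liquid 77.1→118 °C: 83.845 kJ/kg
vaporisation at 118 °C: 395 kJ/kg
vapour 118→187 °C: 76.59 kJ/kg
Δh = 83.845 + 395 + 76.59 = 555.43 kJ/kg
Q = ṁ·Δh = 25.82 kg/s × 555.43 kJ/kg = 14341 kJ/s
|Q| = 14341 kW = 51629 MJ/h

Q = 51600 MJ/h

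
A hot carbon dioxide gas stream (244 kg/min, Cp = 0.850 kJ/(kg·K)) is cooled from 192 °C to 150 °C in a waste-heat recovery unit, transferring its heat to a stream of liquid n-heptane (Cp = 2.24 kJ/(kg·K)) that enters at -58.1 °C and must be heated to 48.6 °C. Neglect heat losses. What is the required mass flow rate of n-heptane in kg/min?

Heat released by hot stream: Q = 244 × 0.850 × (192 − 150) = 8710.8 kJ/min
Energy balance on cold side (adiabatic exchanger): Q = ṁ_c·Cp_c·(T_c,out − T_c,in)
ṁ_c = 8710.8 / [2.24 × (48.6 − -58.1)] = 36.446 kg/min

ṁ_c = 36.4 kg/min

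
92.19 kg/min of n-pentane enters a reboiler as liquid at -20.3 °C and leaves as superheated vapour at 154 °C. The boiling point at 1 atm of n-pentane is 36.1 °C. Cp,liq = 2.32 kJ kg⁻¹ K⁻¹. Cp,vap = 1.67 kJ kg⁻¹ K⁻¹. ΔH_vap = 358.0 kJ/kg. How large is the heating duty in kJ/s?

liquid -20.3→36.1 °C: 130.85 kJ/kg
vaporisation at 36.1 °C: 358 kJ/kg
vapour 36.1→154 °C: 196.89 kJ/kg
Δh = 130.85 + 358 + 196.89 = 685.74 kJ/kg
Q = ṁ·Δh = 92.19 kg/min × 685.74 kJ/kg = 63218 kJ/min
|Q| = 1053.6 kW

Q = 1050 kJ/s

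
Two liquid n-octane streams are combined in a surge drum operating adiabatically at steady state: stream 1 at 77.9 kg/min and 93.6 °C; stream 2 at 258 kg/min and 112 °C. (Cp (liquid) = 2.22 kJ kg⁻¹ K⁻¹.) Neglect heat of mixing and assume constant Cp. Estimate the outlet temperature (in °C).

T_out = 108 °C

Energy balance with Q = 0: Σ ṁᵢCp,ᵢ(T_out − Tᵢ) = 0
Σ ṁᵢCp,ᵢTᵢ = 77.9×2.22×93.6 + 258×2.22×112 = 80336
Σ ṁᵢCp,ᵢ = 77.9×2.22 + 258×2.22 = 745.7
T_out = 80336 / 745.7 = 107.73 °C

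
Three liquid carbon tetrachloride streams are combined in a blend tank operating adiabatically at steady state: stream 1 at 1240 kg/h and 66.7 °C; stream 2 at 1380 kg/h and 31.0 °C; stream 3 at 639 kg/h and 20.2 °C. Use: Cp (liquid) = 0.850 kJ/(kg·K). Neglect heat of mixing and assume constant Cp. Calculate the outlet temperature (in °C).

No heat crosses the boundary, so H_out = H_in.
T_out = Σ ṁᵢCp,ᵢTᵢ / Σ ṁᵢCp,ᵢ
      = 117640 / 2770.2 = 42.466 °C

T_out = 42.5 °C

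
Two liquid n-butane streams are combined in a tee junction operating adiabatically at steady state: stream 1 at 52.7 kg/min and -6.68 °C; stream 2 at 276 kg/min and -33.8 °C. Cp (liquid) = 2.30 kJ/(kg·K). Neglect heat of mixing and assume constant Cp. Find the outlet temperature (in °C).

Energy balance with Q = 0: Σ ṁᵢCp,ᵢ(T_out − Tᵢ) = 0
Σ ṁᵢCp,ᵢTᵢ = 52.7×2.30×-6.68 + 276×2.30×-33.8 = -22266
Σ ṁᵢCp,ᵢ = 52.7×2.30 + 276×2.30 = 756.01
T_out = -22266 / 756.01 = -29.452 °C

T_out = -29.5 °C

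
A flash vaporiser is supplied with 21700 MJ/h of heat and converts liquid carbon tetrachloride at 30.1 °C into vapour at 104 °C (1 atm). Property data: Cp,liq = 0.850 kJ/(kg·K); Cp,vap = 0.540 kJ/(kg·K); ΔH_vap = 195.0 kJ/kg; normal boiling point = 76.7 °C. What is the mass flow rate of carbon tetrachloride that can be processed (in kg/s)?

ṁ = 24.2 kg/s

Δh = 0.850×(76.7−30.1) + 195.0 + 0.540×(104−76.7) = 249.35 kJ/kg
Q = 21700 MJ/h = 6027.8 kJ/s = 6027.8 kJ/s
ṁ = Q/Δh = 6027.8 / 249.35 = 24.174 kg/s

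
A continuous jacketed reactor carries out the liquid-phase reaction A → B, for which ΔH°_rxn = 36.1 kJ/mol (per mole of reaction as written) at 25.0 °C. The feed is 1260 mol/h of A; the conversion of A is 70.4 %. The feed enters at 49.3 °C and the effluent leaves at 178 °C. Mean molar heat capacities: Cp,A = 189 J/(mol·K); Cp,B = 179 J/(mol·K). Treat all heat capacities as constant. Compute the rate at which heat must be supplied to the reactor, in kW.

Q_in = 17.0 kW

Extent of reaction ξ = 0.704 × 1260 = 887.04 mol/h
Reaction term: ξ·ΔH°_rxn = 887.04 × 36.1 = 32022 kJ/h
Sensible, feed 49.3→25 °C: -5786.8 kJ/h
Outlet flows (mol/h): A 372.96, B 887.04
Sensible, products 25→178 °C: 35078 kJ/h
Q = ΔH = 61314 kJ/h = 17.032 kW
Heat supplied = 17.032 kW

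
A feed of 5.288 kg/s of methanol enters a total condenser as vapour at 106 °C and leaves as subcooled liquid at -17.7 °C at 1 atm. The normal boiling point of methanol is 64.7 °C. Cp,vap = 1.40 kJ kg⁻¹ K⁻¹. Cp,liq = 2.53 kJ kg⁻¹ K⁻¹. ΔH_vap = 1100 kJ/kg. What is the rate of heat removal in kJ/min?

vapour 106→64.7 °C: -57.82 kJ/kg
condensation at 64.7 °C: -1100 kJ/kg
liquid 64.7→-17.7 °C: -208.47 kJ/kg
Δh = -57.82 + -1100 + -208.47 = -1366.3 kJ/kg
Q = ṁ·Δh = 5.288 kg/s × -1366.3 kJ/kg = -7225 kJ/s
|Q| = 7225 kW = 433500 kJ/min

Q_c = 433000 kJ/min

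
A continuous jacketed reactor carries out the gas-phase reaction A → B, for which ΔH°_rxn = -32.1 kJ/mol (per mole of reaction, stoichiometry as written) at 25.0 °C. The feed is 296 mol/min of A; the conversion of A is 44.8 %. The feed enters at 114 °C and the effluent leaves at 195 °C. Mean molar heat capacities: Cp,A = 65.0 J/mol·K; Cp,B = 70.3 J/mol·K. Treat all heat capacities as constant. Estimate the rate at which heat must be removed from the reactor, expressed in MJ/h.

Q_out = 155 MJ/h

Extent of reaction ξ = 0.448 × 296 = 132.61 mol/min
Reaction term: ξ·ΔH°_rxn = 132.61 × -32.1 = -4256.7 kJ/min
Sensible, feed 114→25 °C: -1712.4 kJ/min
Outlet flows (mol/min): A 163.39, B 132.61
Sensible, products 25→195 °C: 3390.3 kJ/min
Q = ΔH = -2578.8 kJ/min = -42.98 kW
Heat removed = 154.73 MJ/h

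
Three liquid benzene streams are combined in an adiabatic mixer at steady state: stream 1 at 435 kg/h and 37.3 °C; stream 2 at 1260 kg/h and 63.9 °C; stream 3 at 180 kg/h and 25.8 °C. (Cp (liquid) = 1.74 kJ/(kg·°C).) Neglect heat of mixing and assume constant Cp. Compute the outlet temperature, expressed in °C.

T_out = 54.1 °C

Energy balance with Q = 0: Σ ṁᵢCp,ᵢ(T_out − Tᵢ) = 0
Σ ṁᵢCp,ᵢTᵢ = 435×1.74×37.3 + 1260×1.74×63.9 + 180×1.74×25.8 = 176410
Σ ṁᵢCp,ᵢ = 435×1.74 + 1260×1.74 + 180×1.74 = 3262.5
T_out = 176410 / 3262.5 = 54.071 °C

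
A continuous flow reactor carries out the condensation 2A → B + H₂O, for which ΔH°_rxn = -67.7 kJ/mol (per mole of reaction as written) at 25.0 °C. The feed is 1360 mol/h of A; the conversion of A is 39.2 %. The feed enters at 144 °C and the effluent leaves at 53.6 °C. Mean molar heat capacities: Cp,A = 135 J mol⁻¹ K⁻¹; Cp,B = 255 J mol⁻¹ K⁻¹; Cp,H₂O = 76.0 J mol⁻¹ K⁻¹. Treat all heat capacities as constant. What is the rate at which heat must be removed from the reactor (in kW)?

Q_out = 9.49 kW

Extent of reaction ξ = 0.392 × 1360 / 2 = 266.56 mol/h
Reaction term: ξ·ΔH°_rxn = 266.56 × -67.7 = -18046 kJ/h
Sensible, feed 144→25 °C: -21848 kJ/h
Outlet flows (mol/h): A 826.88, B 266.56, H₂O 266.56
Sensible, products 25→53.6 °C: 5716 kJ/h
Q = ΔH = -34179 kJ/h = -9.494 kW
Heat removed = 9.494 kW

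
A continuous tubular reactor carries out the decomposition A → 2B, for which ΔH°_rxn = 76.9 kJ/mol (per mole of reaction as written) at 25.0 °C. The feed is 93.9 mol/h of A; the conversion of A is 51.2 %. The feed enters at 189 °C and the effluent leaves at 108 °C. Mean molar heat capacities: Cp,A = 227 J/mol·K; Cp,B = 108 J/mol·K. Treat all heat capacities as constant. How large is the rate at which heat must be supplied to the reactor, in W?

Q_in = 535 W

Extent of reaction ξ = 0.512 × 93.9 = 48.077 mol/h
Reaction term: ξ·ΔH°_rxn = 48.077 × 76.9 = 3697.1 kJ/h
Sensible, feed 189→25 °C: -3495.7 kJ/h
Outlet flows (mol/h): A 45.823, B 96.154
Sensible, products 25→108 °C: 1725.3 kJ/h
Q = ΔH = 1926.7 kJ/h = 0.53519 kW
Heat supplied = 535.19 W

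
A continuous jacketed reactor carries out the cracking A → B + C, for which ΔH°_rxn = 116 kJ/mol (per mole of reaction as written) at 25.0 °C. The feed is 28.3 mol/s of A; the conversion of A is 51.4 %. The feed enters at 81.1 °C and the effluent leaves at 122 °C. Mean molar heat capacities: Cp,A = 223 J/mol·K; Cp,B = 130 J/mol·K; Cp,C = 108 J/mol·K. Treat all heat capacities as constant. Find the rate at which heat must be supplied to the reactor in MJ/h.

Q_in = 7080 MJ/h

Extent of reaction ξ = 0.514 × 28.3 = 14.546 mol/s
Reaction term: ξ·ΔH°_rxn = 14.546 × 116 = 1687.4 kJ/s
Sensible, feed 81.1→25 °C: -354.04 kJ/s
Outlet flows (mol/s): A 13.754, B 14.546, C 14.546
Sensible, products 25→122 °C: 633.32 kJ/s
Q = ΔH = 1966.6 kJ/s = 1966.6 kW
Heat supplied = 7079.9 MJ/h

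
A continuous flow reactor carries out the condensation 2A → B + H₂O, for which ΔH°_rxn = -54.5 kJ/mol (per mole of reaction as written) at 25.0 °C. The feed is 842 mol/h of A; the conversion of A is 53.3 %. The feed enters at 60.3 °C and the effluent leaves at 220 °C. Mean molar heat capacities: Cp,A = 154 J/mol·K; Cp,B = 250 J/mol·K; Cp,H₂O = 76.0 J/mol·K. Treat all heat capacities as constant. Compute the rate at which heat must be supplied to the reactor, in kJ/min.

Extent of reaction ξ = 0.533 × 842 / 2 = 224.39 mol/h
Reaction term: ξ·ΔH°_rxn = 224.39 × -54.5 = -12229 kJ/h
Sensible, feed 60.3→25 °C: -4577.3 kJ/h
Outlet flows (mol/h): A 393.21, B 224.39, H₂O 224.39
Sensible, products 25→220 °C: 26073 kJ/h
Q = ΔH = 9266.2 kJ/h = 2.5739 kW
Heat supplied = 154.44 kJ/min

Q_in = 154 kJ/min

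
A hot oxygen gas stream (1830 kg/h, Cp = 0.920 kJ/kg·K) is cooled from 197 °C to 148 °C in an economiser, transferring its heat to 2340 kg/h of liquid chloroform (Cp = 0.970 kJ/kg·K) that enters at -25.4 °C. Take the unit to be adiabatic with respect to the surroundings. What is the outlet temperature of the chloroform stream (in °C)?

Heat released by hot stream: Q = 1830 × 0.920 × (197 − 148) = 82496 kJ/h
Energy balance on cold side (adiabatic exchanger): Q = ṁ_c·Cp_c·(T_c,out − T_c,in)
T_c,out = -25.4 + 82496/(2340 × 0.970) = 10.945 °C

T_c,out = 10.9 °C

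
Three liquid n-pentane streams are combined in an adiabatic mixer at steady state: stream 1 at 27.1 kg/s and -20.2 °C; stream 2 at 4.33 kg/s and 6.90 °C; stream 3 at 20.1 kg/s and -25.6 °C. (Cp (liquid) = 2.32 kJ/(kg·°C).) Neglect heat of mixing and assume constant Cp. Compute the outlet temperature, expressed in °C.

T_out = -20.0 °C

Adiabatic, steady state ⇒ Σ ṁᵢCp,ᵢ(T_out − Tᵢ) = 0
Σ ṁᵢCp,ᵢTᵢ = 27.1×2.32×-20.2 + 4.33×2.32×6.90 + 20.1×2.32×-25.6 = -2394.5
Σ ṁᵢCp,ᵢ = 27.1×2.32 + 4.33×2.32 + 20.1×2.32 = 119.55
T_out = -2394.5 / 119.55 = -20.029 °C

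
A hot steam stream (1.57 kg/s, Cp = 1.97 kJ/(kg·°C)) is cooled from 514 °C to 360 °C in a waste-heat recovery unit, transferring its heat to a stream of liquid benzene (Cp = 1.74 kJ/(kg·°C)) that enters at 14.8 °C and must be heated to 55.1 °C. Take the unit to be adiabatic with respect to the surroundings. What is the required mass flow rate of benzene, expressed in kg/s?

ṁ_c = 6.79 kg/s

Heat released by hot stream: Q = 1.57 × 1.97 × (514 − 360) = 476.31 kJ/s
Energy balance on cold side (adiabatic exchanger): Q = ṁ_c·Cp_c·(T_c,out − T_c,in)
ṁ_c = 476.31 / [1.74 × (55.1 − 14.8)] = 6.7925 kg/s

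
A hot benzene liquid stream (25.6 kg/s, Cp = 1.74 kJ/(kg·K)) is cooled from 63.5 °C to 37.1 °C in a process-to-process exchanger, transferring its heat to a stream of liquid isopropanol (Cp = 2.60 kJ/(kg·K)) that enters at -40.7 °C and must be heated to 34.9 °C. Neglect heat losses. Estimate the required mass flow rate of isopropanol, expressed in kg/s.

ṁ_c = 5.98 kg/s

Heat released by hot stream: Q = 25.6 × 1.74 × (63.5 − 37.1) = 1176 kJ/s
Energy balance on cold side (adiabatic exchanger): Q = ṁ_c·Cp_c·(T_c,out − T_c,in)
ṁ_c = 1176 / [2.60 × (34.9 − -40.7)] = 5.9827 kg/s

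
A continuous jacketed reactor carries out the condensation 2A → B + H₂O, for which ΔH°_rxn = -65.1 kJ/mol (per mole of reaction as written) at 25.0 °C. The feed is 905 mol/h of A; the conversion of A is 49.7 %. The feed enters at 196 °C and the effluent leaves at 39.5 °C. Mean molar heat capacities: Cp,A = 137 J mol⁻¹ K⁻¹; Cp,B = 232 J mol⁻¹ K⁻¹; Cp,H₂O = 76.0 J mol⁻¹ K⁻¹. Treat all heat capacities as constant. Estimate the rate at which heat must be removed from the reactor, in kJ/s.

Q_out = 9.43 kJ/s

Extent of reaction ξ = 0.497 × 905 / 2 = 224.89 mol/h
Reaction term: ξ·ΔH°_rxn = 224.89 × -65.1 = -14641 kJ/h
Sensible, feed 196→25 °C: -21201 kJ/h
Outlet flows (mol/h): A 455.21, B 224.89, H₂O 224.89
Sensible, products 25→39.5 °C: 1908.7 kJ/h
Q = ΔH = -33933 kJ/h = -9.4259 kW
Heat removed = 9.4259 kJ/s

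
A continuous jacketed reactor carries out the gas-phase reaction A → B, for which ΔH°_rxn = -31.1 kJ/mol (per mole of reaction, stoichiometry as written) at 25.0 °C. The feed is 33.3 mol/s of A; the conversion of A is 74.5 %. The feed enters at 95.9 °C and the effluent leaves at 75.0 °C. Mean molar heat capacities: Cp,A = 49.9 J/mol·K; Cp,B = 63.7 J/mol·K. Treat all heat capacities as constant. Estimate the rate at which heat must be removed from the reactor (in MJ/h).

Q_out = 2840 MJ/h

Extent of reaction ξ = 0.745 × 33.3 = 24.808 mol/s
Reaction term: ξ·ΔH°_rxn = 24.808 × -31.1 = -771.54 kJ/s
Sensible, feed 95.9→25 °C: -117.81 kJ/s
Outlet flows (mol/s): A 8.4915, B 24.808
Sensible, products 25→75.0 °C: 100.2 kJ/s
Q = ΔH = -789.16 kJ/s = -789.16 kW
Heat removed = 2841 MJ/h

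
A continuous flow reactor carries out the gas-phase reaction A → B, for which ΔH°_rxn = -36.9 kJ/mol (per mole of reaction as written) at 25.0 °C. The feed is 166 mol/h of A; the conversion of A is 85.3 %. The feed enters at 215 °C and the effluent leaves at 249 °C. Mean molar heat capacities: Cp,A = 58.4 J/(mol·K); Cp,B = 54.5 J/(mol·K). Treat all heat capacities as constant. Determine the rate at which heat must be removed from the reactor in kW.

Extent of reaction ξ = 0.853 × 166 = 141.6 mol/h
Reaction term: ξ·ΔH°_rxn = 141.6 × -36.9 = -5225 kJ/h
Sensible, feed 215→25 °C: -1841.9 kJ/h
Outlet flows (mol/h): A 24.402, B 141.6
Sensible, products 25→249 °C: 2047.8 kJ/h
Q = ΔH = -5019.1 kJ/h = -1.3942 kW
Heat removed = 1.3942 kW

Q_out = 1.39 kW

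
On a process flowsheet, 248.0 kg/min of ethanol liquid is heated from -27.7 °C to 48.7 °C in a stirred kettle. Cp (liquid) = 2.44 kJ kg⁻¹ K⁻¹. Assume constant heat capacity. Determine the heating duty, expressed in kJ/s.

Q = ṁ·Cp·ΔT = 248.0 × 2.44 × (48.7 − -27.7) = 46231 kJ/min
Converting: 46231 / 60 s = 770.52 kW

Q = 771 kJ/s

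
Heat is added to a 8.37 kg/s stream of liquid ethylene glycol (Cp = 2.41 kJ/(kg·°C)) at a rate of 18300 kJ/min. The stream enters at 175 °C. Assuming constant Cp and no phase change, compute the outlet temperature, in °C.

T_out = 190 °C

Q = 18300 kJ/min = 305 kJ/s
ΔT = Q/(ṁ·Cp) = 305/(8.37×2.41) = 15.12 K
T_out = 175 + 15.12 = 190.12 °C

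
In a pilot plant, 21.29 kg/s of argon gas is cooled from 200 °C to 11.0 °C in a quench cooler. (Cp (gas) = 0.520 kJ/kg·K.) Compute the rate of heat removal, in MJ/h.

Q_c = 7530 MJ/h

Q = ṁ·Cp·ΔT = 21.29 × 0.520 × (11.0 − 200) = -2092.4 kJ/s
Cooling duty = 7532.6 MJ/h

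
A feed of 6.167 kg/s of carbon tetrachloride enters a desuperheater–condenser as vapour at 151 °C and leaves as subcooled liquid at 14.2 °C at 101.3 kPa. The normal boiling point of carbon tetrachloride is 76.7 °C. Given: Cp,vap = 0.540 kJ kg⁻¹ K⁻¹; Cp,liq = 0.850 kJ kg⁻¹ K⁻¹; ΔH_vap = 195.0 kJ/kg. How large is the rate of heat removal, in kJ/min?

Q_c = 107000 kJ/min

vapour 151→76.7 °C: -40.122 kJ/kg
condensation at 76.7 °C: -195 kJ/kg
liquid 76.7→14.2 °C: -53.125 kJ/kg
Δh = -40.122 + -195 + -53.125 = -288.25 kJ/kg
Q = ṁ·Δh = 6.167 kg/s × -288.25 kJ/kg = -1777.6 kJ/s
|Q| = 1777.6 kW = 106660 kJ/min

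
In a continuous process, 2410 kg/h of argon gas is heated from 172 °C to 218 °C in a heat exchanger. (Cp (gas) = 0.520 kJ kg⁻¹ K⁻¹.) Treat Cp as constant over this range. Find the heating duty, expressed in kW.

Q = ṁ·Cp·ΔT = 2410 × 0.520 × (218 − 172) = 57647 kJ/h
Converting: 57647 / 3600 s = 16.013 kW

Q = 16.0 kW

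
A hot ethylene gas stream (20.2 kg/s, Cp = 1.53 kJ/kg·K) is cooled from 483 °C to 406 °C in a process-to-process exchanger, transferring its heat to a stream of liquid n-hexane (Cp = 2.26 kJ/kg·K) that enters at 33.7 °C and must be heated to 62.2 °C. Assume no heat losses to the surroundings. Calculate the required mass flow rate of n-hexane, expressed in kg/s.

Heat released by hot stream: Q = 20.2 × 1.53 × (483 − 406) = 2379.8 kJ/s
Energy balance on cold side (adiabatic exchanger): Q = ṁ_c·Cp_c·(T_c,out − T_c,in)
ṁ_c = 2379.8 / [2.26 × (62.2 − 33.7)] = 36.947 kg/s

ṁ_c = 36.9 kg/s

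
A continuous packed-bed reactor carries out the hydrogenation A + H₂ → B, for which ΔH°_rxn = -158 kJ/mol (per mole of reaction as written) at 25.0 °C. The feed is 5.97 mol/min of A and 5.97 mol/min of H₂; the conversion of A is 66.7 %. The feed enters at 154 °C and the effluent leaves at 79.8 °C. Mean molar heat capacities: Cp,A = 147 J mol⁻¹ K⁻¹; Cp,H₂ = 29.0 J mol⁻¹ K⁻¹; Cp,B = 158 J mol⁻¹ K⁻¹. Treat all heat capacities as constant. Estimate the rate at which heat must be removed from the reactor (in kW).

Q_out = 11.9 kW

Extent of reaction ξ = 0.667 × 5.97 = 3.982 mol/min
Reaction term: ξ·ΔH°_rxn = 3.982 × -158 = -629.15 kJ/min
Sensible, feed 154→25 °C: -135.54 kJ/min
Outlet flows (mol/min): A 1.988, H₂ 1.988, B 3.982
Sensible, products 25→79.8 °C: 53.652 kJ/min
Q = ΔH = -711.05 kJ/min = -11.851 kW
Heat removed = 11.851 kW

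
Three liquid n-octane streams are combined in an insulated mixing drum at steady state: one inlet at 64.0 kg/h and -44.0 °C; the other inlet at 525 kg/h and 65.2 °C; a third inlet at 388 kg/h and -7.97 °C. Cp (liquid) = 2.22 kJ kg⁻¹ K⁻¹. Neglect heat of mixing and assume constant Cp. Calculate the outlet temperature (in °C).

T_out = 29.0 °C

Adiabatic, steady state ⇒ Σ ṁᵢCp,ᵢ(T_out − Tᵢ) = 0
Σ ṁᵢCp,ᵢTᵢ = 64.0×2.22×-44.0 + 525×2.22×65.2 + 388×2.22×-7.97 = 62874
Σ ṁᵢCp,ᵢ = 64.0×2.22 + 525×2.22 + 388×2.22 = 2168.9
T_out = 62874 / 2168.9 = 28.988 °C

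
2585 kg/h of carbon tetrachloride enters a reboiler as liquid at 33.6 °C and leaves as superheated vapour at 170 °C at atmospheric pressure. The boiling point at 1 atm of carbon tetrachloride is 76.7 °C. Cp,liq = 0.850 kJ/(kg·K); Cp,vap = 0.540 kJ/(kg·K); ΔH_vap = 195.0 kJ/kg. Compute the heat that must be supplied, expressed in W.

Q = 203000 W

liquid 33.6→76.7 °C: 36.635 kJ/kg
vaporisation at 76.7 °C: 195 kJ/kg
vapour 76.7→170 °C: 50.382 kJ/kg
Δh = 36.635 + 195 + 50.382 = 282.02 kJ/kg
Q = ṁ·Δh = 2585 kg/h × 282.02 kJ/kg = 729010 kJ/h
|Q| = 202.5 kW = 202500 W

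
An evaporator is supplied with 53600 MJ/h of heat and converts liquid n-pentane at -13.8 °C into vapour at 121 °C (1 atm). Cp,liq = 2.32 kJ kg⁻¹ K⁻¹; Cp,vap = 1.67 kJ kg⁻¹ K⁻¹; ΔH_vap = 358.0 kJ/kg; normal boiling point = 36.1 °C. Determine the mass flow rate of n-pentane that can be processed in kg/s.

ṁ = 24.2 kg/s

Δh = 2.32×(36.1−-13.8) + 358.0 + 1.67×(121−36.1) = 615.55 kJ/kg
Q = 53600 MJ/h = 14889 kJ/s = 14889 kJ/s
ṁ = Q/Δh = 14889 / 615.55 = 24.188 kg/s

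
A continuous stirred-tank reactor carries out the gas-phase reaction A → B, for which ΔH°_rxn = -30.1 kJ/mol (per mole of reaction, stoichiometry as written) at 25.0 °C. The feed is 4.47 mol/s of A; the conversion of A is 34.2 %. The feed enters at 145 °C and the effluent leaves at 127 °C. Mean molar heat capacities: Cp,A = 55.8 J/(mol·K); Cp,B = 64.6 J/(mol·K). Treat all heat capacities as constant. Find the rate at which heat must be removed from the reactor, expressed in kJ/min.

Extent of reaction ξ = 0.342 × 4.47 = 1.5287 mol/s
Reaction term: ξ·ΔH°_rxn = 1.5287 × -30.1 = -46.015 kJ/s
Sensible, feed 145→25 °C: -29.931 kJ/s
Outlet flows (mol/s): A 2.9413, B 1.5287
Sensible, products 25→127 °C: 26.814 kJ/s
Q = ΔH = -49.133 kJ/s = -49.133 kW
Heat removed = 2948 kJ/min

Q_out = 2950 kJ/min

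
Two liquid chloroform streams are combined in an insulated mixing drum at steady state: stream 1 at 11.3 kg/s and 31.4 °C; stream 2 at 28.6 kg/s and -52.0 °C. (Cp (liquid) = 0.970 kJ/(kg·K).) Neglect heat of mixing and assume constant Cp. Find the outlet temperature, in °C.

T_out = -28.4 °C

Adiabatic, steady state ⇒ Σ ṁᵢCp,ᵢ(T_out − Tᵢ) = 0
T_out = Σ ṁᵢCp,ᵢTᵢ / Σ ṁᵢCp,ᵢ
      = -1098.4 / 38.703 = -28.38 °C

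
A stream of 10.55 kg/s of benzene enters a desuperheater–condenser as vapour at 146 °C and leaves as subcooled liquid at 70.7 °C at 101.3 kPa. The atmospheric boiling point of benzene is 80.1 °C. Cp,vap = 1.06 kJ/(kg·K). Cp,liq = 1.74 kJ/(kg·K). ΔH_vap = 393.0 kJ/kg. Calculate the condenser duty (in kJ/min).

vapour 146→80.1 °C: -69.854 kJ/kg
condensation at 80.1 °C: -393 kJ/kg
liquid 80.1→70.7 °C: -16.356 kJ/kg
Δh = -69.854 + -393 + -16.356 = -479.21 kJ/kg
Q = ṁ·Δh = 10.55 kg/s × -479.21 kJ/kg = -5055.7 kJ/s
|Q| = 5055.7 kW = 303340 kJ/min

Q_c = 303000 kJ/min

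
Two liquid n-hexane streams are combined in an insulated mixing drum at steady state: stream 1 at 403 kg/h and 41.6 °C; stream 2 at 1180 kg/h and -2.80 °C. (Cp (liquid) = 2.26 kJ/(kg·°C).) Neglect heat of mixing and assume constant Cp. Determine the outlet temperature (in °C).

Adiabatic, steady state ⇒ Σ ṁᵢCp,ᵢ(T_out − Tᵢ) = 0
Σ ṁᵢCp,ᵢTᵢ = 403×2.26×41.6 + 1180×2.26×-2.80 = 30421
Σ ṁᵢCp,ᵢ = 403×2.26 + 1180×2.26 = 3577.6
T_out = 30421 / 3577.6 = 8.5033 °C

T_out = 8.50 °C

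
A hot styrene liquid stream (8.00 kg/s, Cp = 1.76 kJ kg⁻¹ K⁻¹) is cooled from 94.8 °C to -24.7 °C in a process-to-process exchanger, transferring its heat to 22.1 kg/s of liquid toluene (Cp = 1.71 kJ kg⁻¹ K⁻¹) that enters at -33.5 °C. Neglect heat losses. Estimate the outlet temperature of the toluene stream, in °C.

Heat released by hot stream: Q = 8.00 × 1.76 × (94.8 − -24.7) = 1682.6 kJ/s
Energy balance on cold side (adiabatic exchanger): Q = ṁ_c·Cp_c·(T_c,out − T_c,in)
T_c,out = -33.5 + 1682.6/(22.1 × 1.71) = 11.023 °C

T_c,out = 11.0 °C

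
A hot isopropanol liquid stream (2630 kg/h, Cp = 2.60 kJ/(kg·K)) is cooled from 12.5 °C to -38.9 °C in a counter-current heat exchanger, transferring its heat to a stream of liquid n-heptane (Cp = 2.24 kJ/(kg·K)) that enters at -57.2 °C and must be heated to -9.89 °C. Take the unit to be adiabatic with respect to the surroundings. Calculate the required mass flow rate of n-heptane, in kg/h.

Heat released by hot stream: Q = 2630 × 2.60 × (12.5 − -38.9) = 351470 kJ/h
Energy balance on cold side (adiabatic exchanger): Q = ṁ_c·Cp_c·(T_c,out − T_c,in)
ṁ_c = 351470 / [2.24 × (-9.89 − -57.2)] = 3316.6 kg/h

ṁ_c = 3320 kg/h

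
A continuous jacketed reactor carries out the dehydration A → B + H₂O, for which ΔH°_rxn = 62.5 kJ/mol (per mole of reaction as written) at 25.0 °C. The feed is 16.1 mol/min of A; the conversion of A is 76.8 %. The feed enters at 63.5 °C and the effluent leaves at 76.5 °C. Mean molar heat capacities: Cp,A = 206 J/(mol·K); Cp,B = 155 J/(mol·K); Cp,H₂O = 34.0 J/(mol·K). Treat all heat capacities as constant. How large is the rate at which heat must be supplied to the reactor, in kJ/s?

Q_in = 13.4 kJ/s

Extent of reaction ξ = 0.768 × 16.1 = 12.365 mol/min
Reaction term: ξ·ΔH°_rxn = 12.365 × 62.5 = 772.8 kJ/min
Sensible, feed 63.5→25 °C: -127.69 kJ/min
Outlet flows (mol/min): A 3.7352, B 12.365, H₂O 12.365
Sensible, products 25→76.5 °C: 159.98 kJ/min
Q = ΔH = 805.09 kJ/min = 13.418 kW
Heat supplied = 13.418 kJ/s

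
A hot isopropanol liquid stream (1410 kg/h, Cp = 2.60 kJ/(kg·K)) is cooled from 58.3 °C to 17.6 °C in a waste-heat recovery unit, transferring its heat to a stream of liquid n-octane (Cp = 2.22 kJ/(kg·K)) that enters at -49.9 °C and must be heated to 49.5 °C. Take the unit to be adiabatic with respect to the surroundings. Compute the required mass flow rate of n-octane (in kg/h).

Heat released by hot stream: Q = 1410 × 2.60 × (58.3 − 17.6) = 149210 kJ/h
Energy balance on cold side (adiabatic exchanger): Q = ṁ_c·Cp_c·(T_c,out − T_c,in)
ṁ_c = 149210 / [2.22 × (49.5 − -49.9)] = 676.16 kg/h

ṁ_c = 676 kg/h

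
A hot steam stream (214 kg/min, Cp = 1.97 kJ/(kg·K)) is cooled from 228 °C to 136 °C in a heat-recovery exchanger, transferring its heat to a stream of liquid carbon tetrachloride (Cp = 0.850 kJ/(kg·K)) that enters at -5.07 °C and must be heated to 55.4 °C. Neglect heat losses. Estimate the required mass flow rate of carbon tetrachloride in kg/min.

Heat released by hot stream: Q = 214 × 1.97 × (228 − 136) = 38785 kJ/min
Energy balance on cold side (adiabatic exchanger): Q = ṁ_c·Cp_c·(T_c,out − T_c,in)
ṁ_c = 38785 / [0.850 × (55.4 − -5.07)] = 754.59 kg/min

ṁ_c = 755 kg/min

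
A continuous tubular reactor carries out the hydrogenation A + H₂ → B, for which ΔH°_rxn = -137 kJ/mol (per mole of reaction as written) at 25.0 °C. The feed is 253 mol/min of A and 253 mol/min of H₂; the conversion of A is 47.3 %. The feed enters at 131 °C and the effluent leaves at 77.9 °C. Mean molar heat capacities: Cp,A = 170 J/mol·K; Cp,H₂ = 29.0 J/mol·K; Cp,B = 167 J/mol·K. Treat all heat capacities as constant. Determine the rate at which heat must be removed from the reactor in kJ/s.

Extent of reaction ξ = 0.473 × 253 = 119.67 mol/min
Reaction term: ξ·ΔH°_rxn = 119.67 × -137 = -16395 kJ/min
Sensible, feed 131→25 °C: -5336.8 kJ/min
Outlet flows (mol/min): A 133.33, H₂ 133.33, B 119.67
Sensible, products 25→77.9 °C: 2460.8 kJ/min
Q = ΔH = -19271 kJ/min = -321.18 kW
Heat removed = 321.18 kJ/s

Q_out = 321 kJ/s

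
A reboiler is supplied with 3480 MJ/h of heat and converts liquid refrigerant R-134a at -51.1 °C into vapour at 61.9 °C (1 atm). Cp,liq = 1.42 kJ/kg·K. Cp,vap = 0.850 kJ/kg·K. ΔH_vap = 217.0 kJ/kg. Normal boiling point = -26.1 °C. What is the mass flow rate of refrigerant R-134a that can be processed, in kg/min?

Δh = 1.42×(-26.1−-51.1) + 217.0 + 0.850×(61.9−-26.1) = 327.3 kJ/kg
Q = 3480 MJ/h = 966.67 kJ/s = 58000 kJ/min
ṁ = Q/Δh = 58000 / 327.3 = 177.21 kg/min

ṁ = 177 kg/min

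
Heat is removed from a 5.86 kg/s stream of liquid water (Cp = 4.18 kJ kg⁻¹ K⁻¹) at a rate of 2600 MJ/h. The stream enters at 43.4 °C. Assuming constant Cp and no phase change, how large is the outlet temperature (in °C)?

Q = 2600 MJ/h = 722.22 kJ/s
ΔT = Q/(ṁ·Cp) = 722.22/(5.86×4.18) = 29.485 K
T_out = 43.4 − 29.485 = 13.915 °C

T_out = 13.9 °C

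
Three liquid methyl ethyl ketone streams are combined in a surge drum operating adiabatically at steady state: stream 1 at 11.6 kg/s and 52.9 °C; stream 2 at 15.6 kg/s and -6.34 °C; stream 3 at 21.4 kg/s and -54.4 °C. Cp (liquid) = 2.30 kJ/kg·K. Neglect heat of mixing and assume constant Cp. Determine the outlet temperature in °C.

Energy balance with Q = 0: Σ ṁᵢCp,ᵢ(T_out − Tᵢ) = 0
T_out = Σ ṁᵢCp,ᵢTᵢ / Σ ṁᵢCp,ᵢ
      = -1493.7 / 111.78 = -13.363 °C

T_out = -13.4 °C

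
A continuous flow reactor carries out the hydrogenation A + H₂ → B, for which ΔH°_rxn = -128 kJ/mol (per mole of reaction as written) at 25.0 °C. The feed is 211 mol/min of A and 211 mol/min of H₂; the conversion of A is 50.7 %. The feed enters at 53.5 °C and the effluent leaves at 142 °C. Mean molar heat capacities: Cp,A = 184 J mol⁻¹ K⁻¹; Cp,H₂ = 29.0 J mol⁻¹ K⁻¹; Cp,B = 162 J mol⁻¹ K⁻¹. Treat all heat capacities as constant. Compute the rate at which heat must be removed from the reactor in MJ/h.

Extent of reaction ξ = 0.507 × 211 = 106.98 mol/min
Reaction term: ξ·ΔH°_rxn = 106.98 × -128 = -13693 kJ/min
Sensible, feed 53.5→25 °C: -1280.9 kJ/min
Outlet flows (mol/min): A 104.02, H₂ 104.02, B 106.98
Sensible, products 25→142 °C: 4620 kJ/min
Q = ΔH = -10354 kJ/min = -172.57 kW
Heat removed = 621.24 MJ/h

Q_out = 621 MJ/h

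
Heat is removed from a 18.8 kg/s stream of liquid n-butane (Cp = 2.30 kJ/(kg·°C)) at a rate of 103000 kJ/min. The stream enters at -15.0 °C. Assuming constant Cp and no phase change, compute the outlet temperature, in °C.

T_out = -54.7 °C

Q = 103000 kJ/min = 1716.7 kJ/s
ΔT = Q/(ṁ·Cp) = 1716.7/(18.8×2.30) = 39.701 K
T_out = -15.0 − 39.701 = -54.701 °C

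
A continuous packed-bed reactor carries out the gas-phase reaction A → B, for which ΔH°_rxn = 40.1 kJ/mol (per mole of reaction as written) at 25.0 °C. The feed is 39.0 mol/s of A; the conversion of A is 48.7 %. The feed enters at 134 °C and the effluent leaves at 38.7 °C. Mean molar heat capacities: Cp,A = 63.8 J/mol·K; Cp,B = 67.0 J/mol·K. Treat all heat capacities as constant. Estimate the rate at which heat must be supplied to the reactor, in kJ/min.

Q_in = 31500 kJ/min

Extent of reaction ξ = 0.487 × 39.0 = 18.993 mol/s
Reaction term: ξ·ΔH°_rxn = 18.993 × 40.1 = 761.62 kJ/s
Sensible, feed 134→25 °C: -271.21 kJ/s
Outlet flows (mol/s): A 20.007, B 18.993
Sensible, products 25→38.7 °C: 34.921 kJ/s
Q = ΔH = 525.33 kJ/s = 525.33 kW
Heat supplied = 31520 kJ/min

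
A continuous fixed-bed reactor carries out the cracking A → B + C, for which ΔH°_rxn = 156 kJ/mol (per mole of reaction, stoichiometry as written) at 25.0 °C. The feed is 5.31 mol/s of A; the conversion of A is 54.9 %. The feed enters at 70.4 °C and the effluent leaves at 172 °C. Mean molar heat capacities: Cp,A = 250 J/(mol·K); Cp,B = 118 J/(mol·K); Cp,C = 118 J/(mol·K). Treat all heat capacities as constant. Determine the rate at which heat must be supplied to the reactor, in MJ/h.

Extent of reaction ξ = 0.549 × 5.31 = 2.9152 mol/s
Reaction term: ξ·ΔH°_rxn = 2.9152 × 156 = 454.77 kJ/s
Sensible, feed 70.4→25 °C: -60.269 kJ/s
Outlet flows (mol/s): A 2.3948, B 2.9152, C 2.9152
Sensible, products 25→172 °C: 189.14 kJ/s
Q = ΔH = 583.64 kJ/s = 583.64 kW
Heat supplied = 2101.1 MJ/h

Q_in = 2100 MJ/h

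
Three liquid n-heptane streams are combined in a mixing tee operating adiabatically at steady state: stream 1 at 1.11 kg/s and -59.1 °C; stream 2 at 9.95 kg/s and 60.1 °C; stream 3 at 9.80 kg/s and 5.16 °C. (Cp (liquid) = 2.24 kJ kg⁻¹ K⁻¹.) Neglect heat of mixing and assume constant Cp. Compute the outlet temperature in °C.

Adiabatic, steady state ⇒ Σ ṁᵢCp,ᵢ(T_out − Tᵢ) = 0
T_out = Σ ṁᵢCp,ᵢTᵢ / Σ ṁᵢCp,ᵢ
      = 1305.8 / 46.726 = 27.946 °C

T_out = 27.9 °C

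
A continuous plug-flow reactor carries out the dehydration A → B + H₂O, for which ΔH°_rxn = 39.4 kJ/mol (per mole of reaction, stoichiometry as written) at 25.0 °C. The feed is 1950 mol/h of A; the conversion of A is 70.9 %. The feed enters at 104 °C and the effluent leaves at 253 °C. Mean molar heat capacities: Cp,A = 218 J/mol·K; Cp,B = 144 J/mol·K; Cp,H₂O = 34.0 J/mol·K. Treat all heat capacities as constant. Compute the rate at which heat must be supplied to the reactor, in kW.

Extent of reaction ξ = 0.709 × 1950 = 1382.5 mol/h
Reaction term: ξ·ΔH°_rxn = 1382.5 × 39.4 = 54472 kJ/h
Sensible, feed 104→25 °C: -33583 kJ/h
Outlet flows (mol/h): A 567.45, B 1382.5, H₂O 1382.5
Sensible, products 25→253 °C: 84314 kJ/h
Q = ΔH = 105200 kJ/h = 29.223 kW
Heat supplied = 29.223 kW

Q_in = 29.2 kW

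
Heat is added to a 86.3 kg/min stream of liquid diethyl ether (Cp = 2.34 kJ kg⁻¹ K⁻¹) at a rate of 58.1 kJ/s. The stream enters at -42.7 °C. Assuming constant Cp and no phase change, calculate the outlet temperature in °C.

T_out = -25.4 °C

Q = 58.1 kJ/s = 3486 kJ/min
ΔT = Q/(ṁ·Cp) = 3486/(86.3×2.34) = 17.262 K
T_out = -42.7 + 17.262 = -25.438 °C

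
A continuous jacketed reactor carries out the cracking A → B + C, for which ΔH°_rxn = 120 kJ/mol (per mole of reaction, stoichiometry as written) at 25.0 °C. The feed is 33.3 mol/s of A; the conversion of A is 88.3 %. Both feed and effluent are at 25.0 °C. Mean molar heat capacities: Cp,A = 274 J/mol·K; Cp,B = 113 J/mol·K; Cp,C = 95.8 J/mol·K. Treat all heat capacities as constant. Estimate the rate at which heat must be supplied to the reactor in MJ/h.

Extent of reaction ξ = 0.883 × 33.3 = 29.404 mol/s
Reaction term: ξ·ΔH°_rxn = 29.404 × 120 = 3528.5 kJ/s
Q = ΔH = 3528.5 kJ/s = 3528.5 kW
Heat supplied = 12702 MJ/h

Q_in = 12700 MJ/h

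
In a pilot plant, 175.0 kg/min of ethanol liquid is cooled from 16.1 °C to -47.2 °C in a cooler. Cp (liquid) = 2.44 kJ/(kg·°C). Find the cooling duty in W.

Q_c = 450000 W

Q = ṁ·Cp·ΔT = 175.0 × 2.44 × (-47.2 − 16.1) = -27029 kJ/min
Converting: 27029 / 60 s = 450.49 kW
Cooling duty = 450480 W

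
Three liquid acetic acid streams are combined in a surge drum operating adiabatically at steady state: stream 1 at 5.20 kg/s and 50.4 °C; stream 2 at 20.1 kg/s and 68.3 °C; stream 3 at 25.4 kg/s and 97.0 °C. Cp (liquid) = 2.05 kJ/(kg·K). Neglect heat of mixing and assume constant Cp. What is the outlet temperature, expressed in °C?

No heat crosses the boundary, so H_out = H_in.
T_out = Σ ṁᵢCp,ᵢTᵢ / Σ ṁᵢCp,ᵢ
      = 8402.4 / 103.93 = 80.842 °C

T_out = 80.8 °C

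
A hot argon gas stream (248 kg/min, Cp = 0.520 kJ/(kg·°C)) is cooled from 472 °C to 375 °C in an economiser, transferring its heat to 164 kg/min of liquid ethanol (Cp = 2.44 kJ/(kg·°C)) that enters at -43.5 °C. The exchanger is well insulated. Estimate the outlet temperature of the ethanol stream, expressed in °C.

Heat released by hot stream: Q = 248 × 0.520 × (472 − 375) = 12509 kJ/min
Energy balance on cold side (adiabatic exchanger): Q = ṁ_c·Cp_c·(T_c,out − T_c,in)
T_c,out = -43.5 + 12509/(164 × 2.44) = -12.24 °C

T_c,out = -12.2 °C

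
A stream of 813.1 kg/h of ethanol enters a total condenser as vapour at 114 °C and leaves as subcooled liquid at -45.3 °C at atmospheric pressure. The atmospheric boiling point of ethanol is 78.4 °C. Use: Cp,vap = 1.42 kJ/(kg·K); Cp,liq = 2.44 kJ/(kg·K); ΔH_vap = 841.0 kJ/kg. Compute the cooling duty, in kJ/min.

Q_c = 16200 kJ/min

vapour 114→78.4 °C: -50.552 kJ/kg
condensation at 78.4 °C: -841 kJ/kg
liquid 78.4→-45.3 °C: -301.83 kJ/kg
Δh = -50.552 + -841 + -301.83 = -1193.4 kJ/kg
Q = ṁ·Δh = 813.1 kg/h × -1193.4 kJ/kg = -970340 kJ/h
|Q| = 269.54 kW = 16172 kJ/min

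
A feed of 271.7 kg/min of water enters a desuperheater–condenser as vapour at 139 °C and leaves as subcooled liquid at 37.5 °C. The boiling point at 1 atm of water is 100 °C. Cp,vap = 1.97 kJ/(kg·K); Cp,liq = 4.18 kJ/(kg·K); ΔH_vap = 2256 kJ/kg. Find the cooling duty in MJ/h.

vapour 139→100 °C: -76.83 kJ/kg
condensation at 100 °C: -2256 kJ/kg
liquid 100→37.5 °C: -261.25 kJ/kg
Δh = -76.83 + -2256 + -261.25 = -2594.1 kJ/kg
Q = ṁ·Δh = 271.7 kg/min × -2594.1 kJ/kg = -704810 kJ/min
|Q| = 11747 kW = 42289 MJ/h

Q_c = 42300 MJ/h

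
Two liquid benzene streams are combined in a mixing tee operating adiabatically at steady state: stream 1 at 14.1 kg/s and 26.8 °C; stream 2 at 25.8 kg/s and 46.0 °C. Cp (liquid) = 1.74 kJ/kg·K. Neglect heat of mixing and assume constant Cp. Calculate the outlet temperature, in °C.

T_out = 39.2 °C

Energy balance with Q = 0: Σ ṁᵢCp,ᵢ(T_out − Tᵢ) = 0
T_out = Σ ṁᵢCp,ᵢTᵢ / Σ ṁᵢCp,ᵢ
      = 2722.5 / 69.426 = 39.215 °C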